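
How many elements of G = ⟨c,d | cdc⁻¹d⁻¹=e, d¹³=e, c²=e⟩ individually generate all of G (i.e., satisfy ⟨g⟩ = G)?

G is cyclic of order 26. An element generates G iff its order is 26, and a cyclic group of order 26 has exactly φ(26) = 12 such elements.

Answer: 12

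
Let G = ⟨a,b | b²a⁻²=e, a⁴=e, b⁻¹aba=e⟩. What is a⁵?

Compute successive powers of a, reducing at each step:
  a²: a · a = a²
  a³: (a²) · a = a³
  a⁴: (a³) · a = e
  a⁵: e · a = a

Answer: a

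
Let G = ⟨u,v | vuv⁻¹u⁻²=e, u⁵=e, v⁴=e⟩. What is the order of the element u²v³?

Compute successive powers until reaching e:
  (u²v³)¹ = u²v³, (u²v³)² = u³v², (u²v³)³ = uv, (u²v³)⁴ = e.
The smallest positive k with (u²v³)ᵏ = e is 4.

Answer: 4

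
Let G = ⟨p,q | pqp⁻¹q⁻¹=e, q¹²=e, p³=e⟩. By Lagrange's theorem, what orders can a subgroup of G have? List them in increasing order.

|G| = 36 = 2² · 3². By Lagrange's theorem the order of any subgroup divides 36; the divisors of 36 are 1, 2, 3, 4, 6, 9, 12, 18, 36.

Answer: 1, 2, 3, 4, 6, 9, 12, 18, 36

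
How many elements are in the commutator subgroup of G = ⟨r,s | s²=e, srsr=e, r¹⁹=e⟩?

G' = [G, G] is generated by all commutators. The generator-pair commutators are: [r, s] = r².
The subgroup they normally generate is {e, r, r², r³, r⁴, r⁵, r⁶, r⁷, r⁸, r⁹, r¹⁰, r¹¹, r¹², r¹³, r¹⁴, r¹⁵, r¹⁶, r¹⁷, r¹⁸}, of order 19.
Check: |G/G'| = 38/19 = 2 is the order of the abelianisation.

Answer: 19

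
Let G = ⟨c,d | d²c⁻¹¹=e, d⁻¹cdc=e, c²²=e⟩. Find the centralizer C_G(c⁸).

⟨c⁸⟩ ⊆ C_G(c⁸) since powers of c⁸ commute with c⁸; so |C_G(c⁸)| ≥ |⟨c⁸⟩| = 11.
By orbit–stabilizer, |C_G(c⁸)| = |G| / |conj. class of c⁸| = 44 / 2 = 22.
The 22 elements commuting with c⁸ are {e, c, c², c³, c⁴, c⁵, c⁶, c⁷, c⁸, c⁹, c¹⁰, c¹¹, c¹², c¹³, c¹⁴, c¹⁵, c¹⁶, c¹⁷, c¹⁸, c¹⁹, c²⁰, c²¹}.

Answer: {e, c, c², c³, c⁴, c⁵, c⁶, c⁷, c⁸, c⁹, c¹⁰, c¹¹, c¹², c¹³, c¹⁴, c¹⁵, c¹⁶, c¹⁷, c¹⁸, c¹⁹, c²⁰, c²¹}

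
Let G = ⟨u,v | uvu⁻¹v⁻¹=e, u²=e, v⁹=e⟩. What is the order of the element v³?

Compute successive powers until reaching e:
  (v³)¹ = v³, (v³)² = v⁶, (v³)³ = e.
The smallest positive k with (v³)ᵏ = e is 3.

Answer: 3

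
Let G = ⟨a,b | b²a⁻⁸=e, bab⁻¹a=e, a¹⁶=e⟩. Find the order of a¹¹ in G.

Compute successive powers until reaching e:
  (a¹¹)¹ = a¹¹, (a¹¹)² = a⁶, (a¹¹)³ = a, (a¹¹)⁴ = a¹², (a¹¹)⁵ = a⁷, (a¹¹)⁶ = a², (a¹¹)⁷ = a¹³, (a¹¹)⁸ = a⁸, (a¹¹)⁹ = a³, (a¹¹)¹⁰ = a¹⁴, (a¹¹)¹¹ = a⁹, (a¹¹)¹² = a⁴, (a¹¹)¹³ = a¹⁵, (a¹¹)¹⁴ = a¹⁰, (a¹¹)¹⁵ = a⁵, (a¹¹)¹⁶ = e.
The smallest positive k with (a¹¹)ᵏ = e is 16.

Answer: 16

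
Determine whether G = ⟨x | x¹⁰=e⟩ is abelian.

G has a single generator, so G is cyclic and hence abelian.

Answer: Yes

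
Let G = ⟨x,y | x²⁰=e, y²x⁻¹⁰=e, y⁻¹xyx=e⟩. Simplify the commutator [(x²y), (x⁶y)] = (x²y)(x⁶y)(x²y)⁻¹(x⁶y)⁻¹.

[(x²y), (x⁶y)] = (x²y)·(x⁶y)·(x²y)⁻¹·(x⁶y)⁻¹.
  (x²y) · (x⁶y) = x⁶
  (x⁶) · (x²y⁻¹) = x⁸y⁻¹
  (x⁸y⁻¹) · (x⁶y⁻¹) = x¹²

Answer: x¹²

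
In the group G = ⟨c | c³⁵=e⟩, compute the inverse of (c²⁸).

The order of (c²⁸) is 5 (smallest k with (c²⁸)ᵏ = e), so (c²⁸)⁻¹ = (c²⁸)⁴ = c⁷.
Check: (c²⁸) · (c⁷) → (c²⁸) · c⁷ = e, giving e as required.

Answer: c⁷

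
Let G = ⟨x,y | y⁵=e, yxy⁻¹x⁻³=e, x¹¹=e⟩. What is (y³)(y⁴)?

Compute (y³) · (y⁴) by multiplying left to right and reducing via the relations at each step:
  (y³) · y⁴ = y²

Answer: y²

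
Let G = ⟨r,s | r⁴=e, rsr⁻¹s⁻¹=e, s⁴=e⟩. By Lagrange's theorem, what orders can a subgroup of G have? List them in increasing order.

|G| = 16 = 2⁴. By Lagrange's theorem the order of any subgroup divides 16; the divisors of 16 are 1, 2, 4, 8, 16.

Answer: 1, 2, 4, 8, 16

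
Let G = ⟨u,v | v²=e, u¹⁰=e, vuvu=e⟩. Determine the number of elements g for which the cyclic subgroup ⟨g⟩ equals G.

⟨g⟩ = G would require ord(g) = |G| = 20, but the maximum element order in G is 10 < 20. So G is not cyclic and no single element generates it: the count is 0.

Answer: 0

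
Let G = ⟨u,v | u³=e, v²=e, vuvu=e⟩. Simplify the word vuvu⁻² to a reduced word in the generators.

Multiply left to right, reducing at each step:
  v · u = u²v
  (u²v) · v = u²
  (u²) · u⁻² = e

Answer: e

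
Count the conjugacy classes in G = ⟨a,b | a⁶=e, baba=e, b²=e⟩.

The conjugacy classes (representative and size) are:
  [e] (size 1), [a⁵] (size 2), [a⁴] (size 2), [a³] (size 1), [b] (size 3), [a³b] (size 3).
Class equation: 1 + 2 + 2 + 1 + 3 + 3 = 12 = |G|. So G has 6 conjugacy classes.

Answer: 6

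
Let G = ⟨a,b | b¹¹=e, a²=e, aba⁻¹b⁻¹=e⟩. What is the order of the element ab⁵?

Compute successive powers until reaching e:
  (ab⁵)¹ = ab⁵, (ab⁵)² = b¹⁰, (ab⁵)³ = ab⁴, (ab⁵)⁴ = b⁹, (ab⁵)⁵ = ab³, (ab⁵)⁶ = b⁸, (ab⁵)⁷ = ab², (ab⁵)⁸ = b⁷, (ab⁵)⁹ = ab, (ab⁵)¹⁰ = b⁶, (ab⁵)¹¹ = a, (ab⁵)¹² = b⁵, (ab⁵)¹³ = ab¹⁰, (ab⁵)¹⁴ = b⁴, (ab⁵)¹⁵ = ab⁹, (ab⁵)¹⁶ = b³, (ab⁵)¹⁷ = ab⁸, (ab⁵)¹⁸ = b², (ab⁵)¹⁹ = ab⁷, (ab⁵)²⁰ = b, (ab⁵)²¹ = ab⁶, (ab⁵)²² = e.
The smallest positive k with (ab⁵)ᵏ = e is 22.

Answer: 22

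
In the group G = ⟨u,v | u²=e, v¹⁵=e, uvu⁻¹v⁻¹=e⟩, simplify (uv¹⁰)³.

Compute successive powers of (uv¹⁰), reducing at each step:
  (uv¹⁰)²: (uv¹⁰) · u = v¹⁰;   (v¹⁰) · v¹⁰ = v⁵
  (uv¹⁰)³: (v⁵) · u = uv⁵;   (uv⁵) · v¹⁰ = u

Answer: u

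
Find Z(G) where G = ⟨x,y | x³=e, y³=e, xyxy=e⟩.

An element z ∈ Z(G) iff z commutes with every generator.
For example e is central: e·x = x = x·e; e·y = y = y·e.
Whereas x ∉ Z(G) since x·y = xy ≠ x²y² = y·x.
Checking each of the 12 elements this way gives Z(G) = {e}, of order 1.

Answer: {e}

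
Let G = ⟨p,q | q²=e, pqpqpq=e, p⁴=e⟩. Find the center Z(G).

An element z ∈ Z(G) iff z commutes with every generator.
For example e is central: e·p = p = p·e; e·q = q = q·e.
Whereas p ∉ Z(G) since p·q = pq ≠ qp = q·p.
Checking each of the 24 elements this way gives Z(G) = {e}, of order 1.

Answer: {e}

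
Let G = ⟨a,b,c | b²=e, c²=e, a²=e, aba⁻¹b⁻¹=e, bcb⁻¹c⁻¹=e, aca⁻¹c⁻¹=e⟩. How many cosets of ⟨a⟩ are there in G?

First find ord(a) by computing successive powers:
  a¹ = a, a² = e.
So |⟨a⟩| = ord(a) = 2. With |G| = 8, by Lagrange [G : ⟨a⟩] = 8/2 = 4.

Answer: 4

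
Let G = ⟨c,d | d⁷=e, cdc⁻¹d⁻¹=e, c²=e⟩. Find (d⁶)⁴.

Compute successive powers of (d⁶), reducing at each step:
  (d⁶)²: (d⁶) · d⁶ = d⁵
  (d⁶)³: (d⁵) · d⁶ = d⁴
  (d⁶)⁴: (d⁴) · d⁶ = d³

Answer: d³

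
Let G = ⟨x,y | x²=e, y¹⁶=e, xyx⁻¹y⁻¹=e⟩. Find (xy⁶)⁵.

Compute successive powers of (xy⁶), reducing at each step:
  (xy⁶)²: (xy⁶) · x = y⁶;   (y⁶) · y⁶ = y¹²
  (xy⁶)³: (y¹²) · x = xy¹²;   (xy¹²) · y⁶ = xy²
  (xy⁶)⁴: (xy²) · x = y²;   (y²) · y⁶ = y⁸
  (xy⁶)⁵: (y⁸) · x = xy⁸;   (xy⁸) · y⁶ = xy¹⁴

Answer: xy¹⁴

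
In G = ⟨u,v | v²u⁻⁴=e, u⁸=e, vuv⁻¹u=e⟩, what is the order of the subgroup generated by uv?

|⟨uv⟩| equals the order of uv. Compute successive powers until reaching e:
  (uv)¹ = uv, (uv)² = u⁴, (uv)³ = uv⁻¹, (uv)⁴ = e.
The smallest positive k with (uv)ᵏ = e is 4, so |⟨uv⟩| = 4.

Answer: 4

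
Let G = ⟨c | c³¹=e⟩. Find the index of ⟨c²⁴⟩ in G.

First find ord(c²⁴) by computing successive powers:
  (c²⁴)¹ = c²⁴, (c²⁴)² = c¹⁷, (c²⁴)³ = c¹⁰, (c²⁴)⁴ = c³, (c²⁴)⁵ = c²⁷, (c²⁴)⁶ = c²⁰, (c²⁴)⁷ = c¹³, (c²⁴)⁸ = c⁶, (c²⁴)⁹ = c³⁰, (c²⁴)¹⁰ = c²³, (c²⁴)¹¹ = c¹⁶, (c²⁴)¹² = c⁹, (c²⁴)¹³ = c², (c²⁴)¹⁴ = c²⁶, (c²⁴)¹⁵ = c¹⁹, (c²⁴)¹⁶ = c¹², (c²⁴)¹⁷ = c⁵, (c²⁴)¹⁸ = c²⁹, (c²⁴)¹⁹ = c²², (c²⁴)²⁰ = c¹⁵, (c²⁴)²¹ = c⁸, (c²⁴)²² = c, (c²⁴)²³ = c²⁵, (c²⁴)²⁴ = c¹⁸, (c²⁴)²⁵ = c¹¹, (c²⁴)²⁶ = c⁴, (c²⁴)²⁷ = c²⁸, (c²⁴)²⁸ = c²¹, (c²⁴)²⁹ = c¹⁴, (c²⁴)³⁰ = c⁷, (c²⁴)³¹ = e.
So |⟨c²⁴⟩| = ord(c²⁴) = 31. With |G| = 31, by Lagrange [G : ⟨c²⁴⟩] = 31/31 = 1.

Answer: 1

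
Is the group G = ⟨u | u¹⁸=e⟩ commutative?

G has a single generator, so G is cyclic and hence abelian.

Answer: Yes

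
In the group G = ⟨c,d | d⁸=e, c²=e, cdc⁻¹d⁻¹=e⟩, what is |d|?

Compute successive powers until reaching e:
  d¹ = d, d² = d², d³ = d³, d⁴ = d⁴, d⁵ = d⁵, d⁶ = d⁶, d⁷ = d⁷, d⁸ = e.
The smallest positive k with dᵏ = e is 8.

Answer: 8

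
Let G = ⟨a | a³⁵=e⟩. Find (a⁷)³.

Compute successive powers of (a⁷), reducing at each step:
  (a⁷)²: (a⁷) · a⁷ = a¹⁴
  (a⁷)³: (a¹⁴) · a⁷ = a²¹

Answer: a²¹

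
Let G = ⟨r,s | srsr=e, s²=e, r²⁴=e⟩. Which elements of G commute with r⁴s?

⟨r⁴s⟩ ⊆ C_G(r⁴s) since powers of r⁴s commute with r⁴s; so |C_G(r⁴s)| ≥ |⟨r⁴s⟩| = 2.
By orbit–stabilizer, |C_G(r⁴s)| = |G| / |conj. class of r⁴s| = 48 / 12 = 4.
The 4 elements commuting with r⁴s are {e, r¹², r⁴s, r¹⁶s}.

Answer: {e, r¹², r⁴s, r¹⁶s}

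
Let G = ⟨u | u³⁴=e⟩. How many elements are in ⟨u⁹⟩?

|⟨u⁹⟩| equals the order of u⁹. Compute successive powers until reaching e:
  (u⁹)¹ = u⁹, (u⁹)² = u¹⁸, (u⁹)³ = u²⁷, (u⁹)⁴ = u², (u⁹)⁵ = u¹¹, (u⁹)⁶ = u²⁰, (u⁹)⁷ = u²⁹, (u⁹)⁸ = u⁴, (u⁹)⁹ = u¹³, (u⁹)¹⁰ = u²², (u⁹)¹¹ = u³¹, (u⁹)¹² = u⁶, (u⁹)¹³ = u¹⁵, (u⁹)¹⁴ = u²⁴, (u⁹)¹⁵ = u³³, (u⁹)¹⁶ = u⁸, (u⁹)¹⁷ = u¹⁷, (u⁹)¹⁸ = u²⁶, (u⁹)¹⁹ = u, (u⁹)²⁰ = u¹⁰, (u⁹)²¹ = u¹⁹, (u⁹)²² = u²⁸, (u⁹)²³ = u³, (u⁹)²⁴ = u¹², (u⁹)²⁵ = u²¹, (u⁹)²⁶ = u³⁰, (u⁹)²⁷ = u⁵, (u⁹)²⁸ = u¹⁴, (u⁹)²⁹ = u²³, (u⁹)³⁰ = u³², (u⁹)³¹ = u⁷, (u⁹)³² = u¹⁶, (u⁹)³³ = u²⁵, (u⁹)³⁴ = e.
The smallest positive k with (u⁹)ᵏ = e is 34, so |⟨u⁹⟩| = 34.

Answer: 34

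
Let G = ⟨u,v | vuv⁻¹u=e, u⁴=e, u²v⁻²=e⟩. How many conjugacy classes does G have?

The conjugacy classes (representative and size) are:
  [e] (size 1), [u³] (size 2), [u²] (size 1), [v⁻¹] (size 2), [uv] (size 2).
Class equation: 1 + 2 + 1 + 2 + 2 = 8 = |G|. So G has 5 conjugacy classes.

Answer: 5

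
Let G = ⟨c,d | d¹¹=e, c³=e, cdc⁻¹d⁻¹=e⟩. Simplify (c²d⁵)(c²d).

Compute (c²d⁵) · (c²d) by multiplying left to right and reducing via the relations at each step:
  (c²d⁵) · c² = cd⁵
  (cd⁵) · d = cd⁶

Answer: cd⁶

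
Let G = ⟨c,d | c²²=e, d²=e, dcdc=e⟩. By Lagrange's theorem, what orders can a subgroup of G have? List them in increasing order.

|G| = 44 = 2² · 11. By Lagrange's theorem the order of any subgroup divides 44; the divisors of 44 are 1, 2, 4, 11, 22, 44.

Answer: 1, 2, 4, 11, 22, 44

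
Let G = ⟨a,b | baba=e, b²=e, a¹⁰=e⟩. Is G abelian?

a·b = ab but b·a = a⁹b, so a·b ≠ b·a and G is not abelian.

Answer: No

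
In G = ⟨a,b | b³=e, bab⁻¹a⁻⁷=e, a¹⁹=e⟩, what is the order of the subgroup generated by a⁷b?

|⟨a⁷b⟩| equals the order of a⁷b. Compute successive powers until reaching e:
  (a⁷b)¹ = a⁷b, (a⁷b)² = a¹⁸b², (a⁷b)³ = e.
The smallest positive k with (a⁷b)ᵏ = e is 3, so |⟨a⁷b⟩| = 3.

Answer: 3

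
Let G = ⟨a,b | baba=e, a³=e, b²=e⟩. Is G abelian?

a·b = ab but b·a = a²b, so a·b ≠ b·a and G is not abelian.

Answer: No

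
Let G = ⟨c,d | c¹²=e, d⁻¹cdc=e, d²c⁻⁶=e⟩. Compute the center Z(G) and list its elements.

An element z ∈ Z(G) iff z commutes with every generator.
For example c⁶ is central: (c⁶)·c = c⁷ = c·(c⁶); (c⁶)·d = d⁻¹ = d·(c⁶).
Whereas c ∉ Z(G) since c·d = cd ≠ c⁵d⁻¹ = d·c.
Checking each of the 24 elements this way gives Z(G) = {e, c⁶}, of order 2.

Answer: {e, c⁶}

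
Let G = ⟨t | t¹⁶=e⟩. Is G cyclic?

|G| = 16. The element t has order 16 (its powers give 16 distinct elements), so ⟨t⟩ = G and G is cyclic.

Answer: Yes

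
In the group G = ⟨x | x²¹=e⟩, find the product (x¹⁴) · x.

Compute (x¹⁴) · x by multiplying left to right and reducing via the relations at each step:
  (x¹⁴) · x = x¹⁵

Answer: x¹⁵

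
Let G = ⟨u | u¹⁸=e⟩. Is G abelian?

G has a single generator, so G is cyclic and hence abelian.

Answer: Yes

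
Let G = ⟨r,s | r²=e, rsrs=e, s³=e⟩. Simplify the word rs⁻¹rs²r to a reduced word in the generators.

Multiply left to right, reducing at each step:
  r · s⁻¹ = rs²
  (rs²) · r = s
  s · s² = e
  e · r = r

Answer: r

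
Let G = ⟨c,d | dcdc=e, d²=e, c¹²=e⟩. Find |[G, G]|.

G' = [G, G] is generated by all commutators. The generator-pair commutators are: [c, d] = c².
The subgroup they normally generate is {e, c², c⁴, c⁶, c⁸, c¹⁰}, of order 6.
Check: |G/G'| = 24/6 = 4 is the order of the abelianisation.

Answer: 6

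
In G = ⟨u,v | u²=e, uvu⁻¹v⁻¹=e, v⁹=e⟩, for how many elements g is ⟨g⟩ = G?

G is cyclic of order 18. An element generates G iff its order is 18, and a cyclic group of order 18 has exactly φ(18) = 6 such elements.

Answer: 6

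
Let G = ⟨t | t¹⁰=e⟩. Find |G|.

G is generated by a single element, so G is cyclic. The relator gives t¹⁰ = e and no smaller power is forced to be e, so the 10 powers {e, t, t², t³, t⁴, t⁵, t⁶, t⁷, t⁸, t⁹} are distinct. Hence |G| = 10.

Answer: 10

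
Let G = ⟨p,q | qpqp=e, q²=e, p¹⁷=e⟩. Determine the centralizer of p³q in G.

⟨p³q⟩ ⊆ C_G(p³q) since powers of p³q commute with p³q; so |C_G(p³q)| ≥ |⟨p³q⟩| = 2.
By orbit–stabilizer, |C_G(p³q)| = |G| / |conj. class of p³q| = 34 / 17 = 2.
The 2 elements commuting with p³q are {e, p³q}.

Answer: {e, p³q}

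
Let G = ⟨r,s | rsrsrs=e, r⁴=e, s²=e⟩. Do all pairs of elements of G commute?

r·s = rs but s·r = sr, so r·s ≠ s·r and G is not abelian.

Answer: No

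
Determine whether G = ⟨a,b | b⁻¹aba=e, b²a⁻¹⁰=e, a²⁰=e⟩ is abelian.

a·b = ab but b·a = a⁹b⁻¹, so a·b ≠ b·a and G is not abelian.

Answer: No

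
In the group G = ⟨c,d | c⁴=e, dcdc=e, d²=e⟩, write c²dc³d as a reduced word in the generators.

Multiply left to right, reducing at each step:
  (c²) · d = c²d
  (c²d) · c³ = c³d
  (c³d) · d = c³

Answer: c³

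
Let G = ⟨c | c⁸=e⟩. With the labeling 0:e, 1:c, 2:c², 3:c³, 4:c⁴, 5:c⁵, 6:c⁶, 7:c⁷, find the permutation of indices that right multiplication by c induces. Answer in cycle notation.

(0 1 2 3 4 5 6 7)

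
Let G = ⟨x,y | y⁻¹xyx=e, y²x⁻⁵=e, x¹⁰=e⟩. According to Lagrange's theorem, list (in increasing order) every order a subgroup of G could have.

|G| = 20 = 2² · 5. By Lagrange's theorem the order of any subgroup divides 20; the divisors of 20 are 1, 2, 4, 5, 10, 20.

Answer: 1, 2, 4, 5, 10, 20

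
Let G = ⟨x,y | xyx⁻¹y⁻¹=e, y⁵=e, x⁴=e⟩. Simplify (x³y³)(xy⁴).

Compute (x³y³) · (xy⁴) by multiplying left to right and reducing via the relations at each step:
  (x³y³) · x = y³
  (y³) · y⁴ = y²

Answer: y²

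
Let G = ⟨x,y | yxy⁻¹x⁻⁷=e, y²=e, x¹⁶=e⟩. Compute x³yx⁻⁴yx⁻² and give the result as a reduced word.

Multiply left to right, reducing at each step:
  (x³) · y = x³y
  (x³y) · x⁻⁴ = x⁷y
  (x⁷y) · y = x⁷
  (x⁷) · x⁻² = x⁵

Answer: x⁵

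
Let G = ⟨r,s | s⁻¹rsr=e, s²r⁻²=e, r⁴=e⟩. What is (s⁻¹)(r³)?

Compute (s⁻¹) · (r³) by multiplying left to right and reducing via the relations at each step:
  (s⁻¹) · r³ = rs⁻¹

Answer: rs⁻¹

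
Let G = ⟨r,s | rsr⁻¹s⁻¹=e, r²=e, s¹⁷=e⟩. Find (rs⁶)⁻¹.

The order of (rs⁶) is 34 (smallest k with (rs⁶)ᵏ = e), so (rs⁶)⁻¹ = (rs⁶)³³ = rs¹¹.
Check: (rs⁶) · (rs¹¹) → (rs⁶) · r = s⁶;   (s⁶) · s¹¹ = e, giving e as required.

Answer: rs¹¹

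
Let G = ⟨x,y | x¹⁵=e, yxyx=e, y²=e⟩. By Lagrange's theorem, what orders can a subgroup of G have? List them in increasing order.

|G| = 30 = 2 · 3 · 5. By Lagrange's theorem the order of any subgroup divides 30; the divisors of 30 are 1, 2, 3, 5, 6, 10, 15, 30.

Answer: 1, 2, 3, 5, 6, 10, 15, 30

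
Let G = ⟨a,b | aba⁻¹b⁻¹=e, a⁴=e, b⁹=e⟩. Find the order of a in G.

Compute successive powers until reaching e:
  a¹ = a, a² = a², a³ = a³, a⁴ = e.
The smallest positive k with aᵏ = e is 4.

Answer: 4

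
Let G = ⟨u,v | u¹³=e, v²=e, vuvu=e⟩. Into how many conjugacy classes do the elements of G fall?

The conjugacy classes (representative and size) are:
  [e] (size 1), [u¹²] (size 2), [u¹¹] (size 2), [u³] (size 2), [u⁴] (size 2), [u⁸] (size 2), [u⁶] (size 2), [v] (size 13).
Class equation: 1 + 2 + 2 + 2 + 2 + 2 + 2 + 13 = 26 = |G|. So G has 8 conjugacy classes.

Answer: 8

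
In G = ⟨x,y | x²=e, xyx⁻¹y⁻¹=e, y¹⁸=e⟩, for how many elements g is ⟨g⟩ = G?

⟨g⟩ = G would require ord(g) = |G| = 36, but the maximum element order in G is 18 < 36. So G is not cyclic and no single element generates it: the count is 0.

Answer: 0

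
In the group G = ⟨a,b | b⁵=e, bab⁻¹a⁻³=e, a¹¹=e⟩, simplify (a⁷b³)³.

Compute successive powers of (a⁷b³), reducing at each step:
  (a⁷b³)²: (a⁷b³) · a⁷ = a⁹b³;   (a⁹b³) · b³ = a⁹b
  (a⁷b³)³: (a⁹b) · a⁷ = a⁸b;   (a⁸b) · b³ = a⁸b⁴

Answer: a⁸b⁴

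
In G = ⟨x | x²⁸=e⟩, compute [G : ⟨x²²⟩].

First find ord(x²²) by computing successive powers:
  (x²²)¹ = x²², (x²²)² = x¹⁶, (x²²)³ = x¹⁰, (x²²)⁴ = x⁴, (x²²)⁵ = x²⁶, (x²²)⁶ = x²⁰, (x²²)⁷ = x¹⁴, (x²²)⁸ = x⁸, (x²²)⁹ = x², (x²²)¹⁰ = x²⁴, (x²²)¹¹ = x¹⁸, (x²²)¹² = x¹², (x²²)¹³ = x⁶, (x²²)¹⁴ = e.
So |⟨x²²⟩| = ord(x²²) = 14. With |G| = 28, by Lagrange [G : ⟨x²²⟩] = 28/14 = 2.

Answer: 2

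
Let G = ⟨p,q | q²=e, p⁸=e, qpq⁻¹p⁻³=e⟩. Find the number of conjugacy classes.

The conjugacy classes (representative and size) are:
  [e] (size 1), [p³] (size 2), [p²] (size 2), [p⁴] (size 1), [p⁵] (size 2), [p⁴q] (size 4), [pq] (size 4).
Class equation: 1 + 2 + 2 + 1 + 2 + 4 + 4 = 16 = |G|. So G has 7 conjugacy classes.

Answer: 7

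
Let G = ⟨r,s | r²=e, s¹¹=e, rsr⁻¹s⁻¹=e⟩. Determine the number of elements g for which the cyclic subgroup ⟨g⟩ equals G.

G is cyclic of order 22. An element generates G iff its order is 22, and a cyclic group of order 22 has exactly φ(22) = 10 such elements.

Answer: 10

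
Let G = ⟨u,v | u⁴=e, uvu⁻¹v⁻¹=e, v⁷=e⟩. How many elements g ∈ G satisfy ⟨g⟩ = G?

G is cyclic of order 28. An element generates G iff its order is 28, and a cyclic group of order 28 has exactly φ(28) = 12 such elements.

Answer: 12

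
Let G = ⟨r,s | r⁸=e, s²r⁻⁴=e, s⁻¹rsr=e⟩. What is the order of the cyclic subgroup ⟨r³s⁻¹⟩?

|⟨r³s⁻¹⟩| equals the order of r³s⁻¹. Compute successive powers until reaching e:
  (r³s⁻¹)¹ = r³s⁻¹, (r³s⁻¹)² = r⁴, (r³s⁻¹)³ = r³s, (r³s⁻¹)⁴ = e.
The smallest positive k with (r³s⁻¹)ᵏ = e is 4, so |⟨r³s⁻¹⟩| = 4.

Answer: 4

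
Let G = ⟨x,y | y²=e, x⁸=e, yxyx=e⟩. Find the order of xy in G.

Compute successive powers until reaching e:
  (xy)¹ = xy, (xy)² = e.
The smallest positive k with (xy)ᵏ = e is 2.

Answer: 2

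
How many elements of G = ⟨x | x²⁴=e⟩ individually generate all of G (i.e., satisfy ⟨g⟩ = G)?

G is cyclic of order 24. An element generates G iff its order is 24, and a cyclic group of order 24 has exactly φ(24) = 8 such elements.

Answer: 8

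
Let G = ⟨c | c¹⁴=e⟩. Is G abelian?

G has a single generator, so G is cyclic and hence abelian.

Answer: Yes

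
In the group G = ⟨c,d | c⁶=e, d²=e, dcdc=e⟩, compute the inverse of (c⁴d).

The order of (c⁴d) is 2 (smallest k with (c⁴d)ᵏ = e), so (c⁴d)⁻¹ = (c⁴d)¹ = c⁴d.
Check: (c⁴d) · (c⁴d) → (c⁴d) · c⁴ = d;   d · d = e, giving e as required.

Answer: c⁴d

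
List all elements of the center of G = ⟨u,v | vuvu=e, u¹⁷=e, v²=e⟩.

An element z ∈ Z(G) iff z commutes with every generator.
For example e is central: e·u = u = u·e; e·v = v = v·e.
Whereas u ∉ Z(G) since u·v = uv ≠ u¹⁶v = v·u.
Checking each of the 34 elements this way gives Z(G) = {e}, of order 1.

Answer: {e}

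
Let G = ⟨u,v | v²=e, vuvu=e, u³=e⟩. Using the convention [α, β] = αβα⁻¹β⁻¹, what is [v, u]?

[v, u] = v·u·v⁻¹·u⁻¹.
  v · u = u²v
  (u²v) · v = u²
  (u²) · (u²) = u

Answer: u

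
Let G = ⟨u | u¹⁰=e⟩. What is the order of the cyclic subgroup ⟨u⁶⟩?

|⟨u⁶⟩| equals the order of u⁶. Compute successive powers until reaching e:
  (u⁶)¹ = u⁶, (u⁶)² = u², (u⁶)³ = u⁸, (u⁶)⁴ = u⁴, (u⁶)⁵ = e.
The smallest positive k with (u⁶)ᵏ = e is 5, so |⟨u⁶⟩| = 5.

Answer: 5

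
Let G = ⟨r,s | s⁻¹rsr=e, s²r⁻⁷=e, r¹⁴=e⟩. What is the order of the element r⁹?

Compute successive powers until reaching e:
  (r⁹)¹ = r⁹, (r⁹)² = r⁴, (r⁹)³ = r¹³, (r⁹)⁴ = r⁸, (r⁹)⁵ = r³, (r⁹)⁶ = r¹², (r⁹)⁷ = r⁷, (r⁹)⁸ = r², (r⁹)⁹ = r¹¹, (r⁹)¹⁰ = r⁶, (r⁹)¹¹ = r, (r⁹)¹² = r¹⁰, (r⁹)¹³ = r⁵, (r⁹)¹⁴ = e.
The smallest positive k with (r⁹)ᵏ = e is 14.

Answer: 14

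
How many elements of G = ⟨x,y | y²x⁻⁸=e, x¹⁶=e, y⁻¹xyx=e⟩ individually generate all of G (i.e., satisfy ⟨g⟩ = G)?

⟨g⟩ = G would require ord(g) = |G| = 32, but the maximum element order in G is 16 < 32. So G is not cyclic and no single element generates it: the count is 0.

Answer: 0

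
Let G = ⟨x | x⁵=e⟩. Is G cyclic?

|G| = 5. The element x has order 5 (its powers give 5 distinct elements), so ⟨x⟩ = G and G is cyclic.

Answer: Yes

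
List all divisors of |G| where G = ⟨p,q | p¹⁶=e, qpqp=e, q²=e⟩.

|G| = 32 = 2⁵. By Lagrange's theorem the order of any subgroup divides 32; the divisors of 32 are 1, 2, 4, 8, 16, 32.

Answer: 1, 2, 4, 8, 16, 32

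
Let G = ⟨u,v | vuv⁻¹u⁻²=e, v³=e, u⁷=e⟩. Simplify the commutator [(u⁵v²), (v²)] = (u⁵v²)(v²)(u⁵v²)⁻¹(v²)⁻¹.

[(u⁵v²), (v²)] = (u⁵v²)·(v²)·(u⁵v²)⁻¹·(v²)⁻¹.
  (u⁵v²) · (v²) = u⁵v
  (u⁵v) · (u⁴v) = u⁶v²
  (u⁶v²) · v = u⁶

Answer: u⁶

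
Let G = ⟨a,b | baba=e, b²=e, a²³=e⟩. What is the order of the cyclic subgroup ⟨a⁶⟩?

|⟨a⁶⟩| equals the order of a⁶. Compute successive powers until reaching e:
  (a⁶)¹ = a⁶, (a⁶)² = a¹², (a⁶)³ = a¹⁸, (a⁶)⁴ = a, (a⁶)⁵ = a⁷, (a⁶)⁶ = a¹³, (a⁶)⁷ = a¹⁹, (a⁶)⁸ = a², (a⁶)⁹ = a⁸, (a⁶)¹⁰ = a¹⁴, (a⁶)¹¹ = a²⁰, (a⁶)¹² = a³, (a⁶)¹³ = a⁹, (a⁶)¹⁴ = a¹⁵, (a⁶)¹⁵ = a²¹, (a⁶)¹⁶ = a⁴, (a⁶)¹⁷ = a¹⁰, (a⁶)¹⁸ = a¹⁶, (a⁶)¹⁹ = a²², (a⁶)²⁰ = a⁵, (a⁶)²¹ = a¹¹, (a⁶)²² = a¹⁷, (a⁶)²³ = e.
The smallest positive k with (a⁶)ᵏ = e is 23, so |⟨a⁶⟩| = 23.

Answer: 23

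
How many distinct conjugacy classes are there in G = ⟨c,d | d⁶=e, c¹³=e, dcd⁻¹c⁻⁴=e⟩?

The conjugacy classes (representative and size) are:
  [e] (size 1), [c⁴] (size 6), [c¹¹] (size 6), [c⁷d] (size 13), [c⁸d²] (size 13), [c¹²d³] (size 13), [c⁵d⁴] (size 13), [c¹¹d⁵] (size 13).
Class equation: 1 + 6 + 6 + 13 + 13 + 13 + 13 + 13 = 78 = |G|. So G has 8 conjugacy classes.

Answer: 8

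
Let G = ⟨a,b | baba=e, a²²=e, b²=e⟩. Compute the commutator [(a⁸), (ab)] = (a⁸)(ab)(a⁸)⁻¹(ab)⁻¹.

[(a⁸), (ab)] = (a⁸)·(ab)·(a⁸)⁻¹·(ab)⁻¹.
  (a⁸) · (ab) = a⁹b
  (a⁹b) · (a¹⁴) = a¹⁷b
  (a¹⁷b) · (ab) = a¹⁶

Answer: a¹⁶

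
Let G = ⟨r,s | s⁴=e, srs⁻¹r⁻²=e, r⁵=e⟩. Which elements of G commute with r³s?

⟨r³s⟩ ⊆ C_G(r³s) since powers of r³s commute with r³s; so |C_G(r³s)| ≥ |⟨r³s⟩| = 4.
By orbit–stabilizer, |C_G(r³s)| = |G| / |conj. class of r³s| = 20 / 5 = 4.
The 4 elements commuting with r³s are {e, rs³, r³s, r⁴s²}.

Answer: {e, rs³, r³s, r⁴s²}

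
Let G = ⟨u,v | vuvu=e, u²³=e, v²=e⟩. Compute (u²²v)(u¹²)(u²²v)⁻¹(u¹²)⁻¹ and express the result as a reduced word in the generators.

[(u²²v), (u¹²)] = (u²²v)·(u¹²)·(u²²v)⁻¹·(u¹²)⁻¹.
  (u²²v) · (u¹²) = u¹⁰v
  (u¹⁰v) · (u²²v) = u¹¹
  (u¹¹) · (u¹¹) = u²²

Answer: u²²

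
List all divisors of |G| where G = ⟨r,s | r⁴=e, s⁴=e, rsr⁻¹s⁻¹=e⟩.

|G| = 16 = 2⁴. By Lagrange's theorem the order of any subgroup divides 16; the divisors of 16 are 1, 2, 4, 8, 16.

Answer: 1, 2, 4, 8, 16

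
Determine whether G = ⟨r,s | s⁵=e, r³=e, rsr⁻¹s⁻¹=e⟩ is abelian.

Each pair of generators commutes: r·s = rs = s·r. Since the generators pairwise commute, every element of G commutes with every other, so G is abelian.

Answer: Yes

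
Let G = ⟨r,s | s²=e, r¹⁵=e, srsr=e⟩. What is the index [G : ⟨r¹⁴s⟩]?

First find ord(r¹⁴s) by computing successive powers:
  (r¹⁴s)¹ = r¹⁴s, (r¹⁴s)² = e.
So |⟨r¹⁴s⟩| = ord(r¹⁴s) = 2. With |G| = 30, by Lagrange [G : ⟨r¹⁴s⟩] = 30/2 = 15.

Answer: 15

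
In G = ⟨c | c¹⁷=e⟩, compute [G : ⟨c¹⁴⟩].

First find ord(c¹⁴) by computing successive powers:
  (c¹⁴)¹ = c¹⁴, (c¹⁴)² = c¹¹, (c¹⁴)³ = c⁸, (c¹⁴)⁴ = c⁵, (c¹⁴)⁵ = c², (c¹⁴)⁶ = c¹⁶, (c¹⁴)⁷ = c¹³, (c¹⁴)⁸ = c¹⁰, (c¹⁴)⁹ = c⁷, (c¹⁴)¹⁰ = c⁴, (c¹⁴)¹¹ = c, (c¹⁴)¹² = c¹⁵, (c¹⁴)¹³ = c¹², (c¹⁴)¹⁴ = c⁹, (c¹⁴)¹⁵ = c⁶, (c¹⁴)¹⁶ = c³, (c¹⁴)¹⁷ = e.
So |⟨c¹⁴⟩| = ord(c¹⁴) = 17. With |G| = 17, by Lagrange [G : ⟨c¹⁴⟩] = 17/17 = 1.

Answer: 1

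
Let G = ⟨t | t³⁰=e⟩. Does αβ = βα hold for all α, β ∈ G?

G has a single generator, so G is cyclic and hence abelian.

Answer: Yes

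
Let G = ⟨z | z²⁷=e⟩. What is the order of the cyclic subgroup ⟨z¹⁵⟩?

|⟨z¹⁵⟩| equals the order of z¹⁵. Compute successive powers until reaching e:
  (z¹⁵)¹ = z¹⁵, (z¹⁵)² = z³, (z¹⁵)³ = z¹⁸, (z¹⁵)⁴ = z⁶, (z¹⁵)⁵ = z²¹, (z¹⁵)⁶ = z⁹, (z¹⁵)⁷ = z²⁴, (z¹⁵)⁸ = z¹², (z¹⁵)⁹ = e.
The smallest positive k with (z¹⁵)ᵏ = e is 9, so |⟨z¹⁵⟩| = 9.

Answer: 9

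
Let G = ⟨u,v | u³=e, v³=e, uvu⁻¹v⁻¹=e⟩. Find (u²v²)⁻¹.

The order of (u²v²) is 3 (smallest k with (u²v²)ᵏ = e), so (u²v²)⁻¹ = (u²v²)² = uv.
Check: (u²v²) · (uv) → (u²v²) · u = v²;   (v²) · v = e, giving e as required.

Answer: uv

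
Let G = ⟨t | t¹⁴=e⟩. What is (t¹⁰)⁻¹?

The order of (t¹⁰) is 7 (smallest k with (t¹⁰)ᵏ = e), so (t¹⁰)⁻¹ = (t¹⁰)⁶ = t⁴.
Check: (t¹⁰) · (t⁴) → (t¹⁰) · t⁴ = e, giving e as required.

Answer: t⁴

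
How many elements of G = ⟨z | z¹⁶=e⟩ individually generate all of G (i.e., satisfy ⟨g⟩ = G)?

G is cyclic of order 16. An element generates G iff its order is 16, and a cyclic group of order 16 has exactly φ(16) = 8 such elements.

Answer: 8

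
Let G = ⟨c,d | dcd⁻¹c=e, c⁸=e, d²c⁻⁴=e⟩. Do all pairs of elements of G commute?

c·d = cd but d·c = c³d⁻¹, so c·d ≠ d·c and G is not abelian.

Answer: No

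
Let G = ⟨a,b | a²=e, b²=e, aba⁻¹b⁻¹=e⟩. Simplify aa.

Compute a · a by multiplying left to right and reducing via the relations at each step:
  a · a = e

Answer: e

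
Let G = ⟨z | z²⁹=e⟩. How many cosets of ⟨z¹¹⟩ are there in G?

First find ord(z¹¹) by computing successive powers:
  (z¹¹)¹ = z¹¹, (z¹¹)² = z²², (z¹¹)³ = z⁴, (z¹¹)⁴ = z¹⁵, (z¹¹)⁵ = z²⁶, (z¹¹)⁶ = z⁸, (z¹¹)⁷ = z¹⁹, (z¹¹)⁸ = z, (z¹¹)⁹ = z¹², (z¹¹)¹⁰ = z²³, (z¹¹)¹¹ = z⁵, (z¹¹)¹² = z¹⁶, (z¹¹)¹³ = z²⁷, (z¹¹)¹⁴ = z⁹, (z¹¹)¹⁵ = z²⁰, (z¹¹)¹⁶ = z², (z¹¹)¹⁷ = z¹³, (z¹¹)¹⁸ = z²⁴, (z¹¹)¹⁹ = z⁶, (z¹¹)²⁰ = z¹⁷, (z¹¹)²¹ = z²⁸, (z¹¹)²² = z¹⁰, (z¹¹)²³ = z²¹, (z¹¹)²⁴ = z³, (z¹¹)²⁵ = z¹⁴, (z¹¹)²⁶ = z²⁵, (z¹¹)²⁷ = z⁷, (z¹¹)²⁸ = z¹⁸, (z¹¹)²⁹ = e.
So |⟨z¹¹⟩| = ord(z¹¹) = 29. With |G| = 29, by Lagrange [G : ⟨z¹¹⟩] = 29/29 = 1.

Answer: 1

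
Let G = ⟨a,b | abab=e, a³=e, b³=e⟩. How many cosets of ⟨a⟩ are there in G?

First find ord(a) by computing successive powers:
  a¹ = a, a² = a², a³ = e.
So |⟨a⟩| = ord(a) = 3. With |G| = 12, by Lagrange [G : ⟨a⟩] = 12/3 = 4.

Answer: 4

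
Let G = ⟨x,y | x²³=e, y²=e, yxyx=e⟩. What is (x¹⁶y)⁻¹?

The order of (x¹⁶y) is 2 (smallest k with (x¹⁶y)ᵏ = e), so (x¹⁶y)⁻¹ = (x¹⁶y)¹ = x¹⁶y.
Check: (x¹⁶y) · (x¹⁶y) → (x¹⁶y) · x¹⁶ = y;   y · y = e, giving e as required.

Answer: x¹⁶y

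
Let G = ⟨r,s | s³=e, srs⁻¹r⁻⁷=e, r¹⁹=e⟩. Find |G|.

Enumerate words in the generators, reducing via the relations: the distinct elements are
  {e, r, s, rs, r², r³, r⁴, r⁵, r⁶, r⁷, r⁸, r⁹, s², rs², r²s, r³s, r¹², r¹³, r¹¹, r¹⁰, r¹⁴, r¹⁵, r¹⁶, r¹⁷, r¹⁸, r⁴s, r⁵s, r⁶s, r⁷s, r⁸s, r⁹s, r²s², r³s², r¹²s, r¹³s, r¹¹s, r¹⁰s, r¹⁴s, r¹⁵s, r¹⁶s, r¹⁷s, r¹⁸s, r⁴s², r⁵s², r⁶s², r⁷s², r⁸s², r⁹s², r¹²s², r¹³s², r¹¹s², r¹⁰s², r¹⁴s², r¹⁵s², r¹⁶s², r¹⁷s², r¹⁸s²}.
No further products give new elements, so |G| = 57.

Answer: 57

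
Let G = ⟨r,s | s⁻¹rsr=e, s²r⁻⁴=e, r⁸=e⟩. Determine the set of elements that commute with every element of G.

An element z ∈ Z(G) iff z commutes with every generator.
For example r⁴ is central: (r⁴)·r = r⁵ = r·(r⁴); (r⁴)·s = s⁻¹ = s·(r⁴).
Whereas r ∉ Z(G) since r·s = rs ≠ r³s⁻¹ = s·r.
Checking each of the 16 elements this way gives Z(G) = {e, r⁴}, of order 2.

Answer: {e, r⁴}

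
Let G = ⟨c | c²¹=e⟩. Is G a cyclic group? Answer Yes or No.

|G| = 21. The element c has order 21 (its powers give 21 distinct elements), so ⟨c⟩ = G and G is cyclic.

Answer: Yes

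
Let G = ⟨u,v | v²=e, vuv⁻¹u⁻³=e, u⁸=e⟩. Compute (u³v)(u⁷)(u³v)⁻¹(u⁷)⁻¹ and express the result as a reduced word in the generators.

[(u³v), (u⁷)] = (u³v)·(u⁷)·(u³v)⁻¹·(u⁷)⁻¹.
  (u³v) · (u⁷) = v
  v · (u⁷v) = u⁵
  (u⁵) · u = u⁶

Answer: u⁶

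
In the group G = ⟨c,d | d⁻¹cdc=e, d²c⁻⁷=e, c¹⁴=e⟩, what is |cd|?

Compute successive powers until reaching e:
  (cd)¹ = cd, (cd)² = c⁷, (cd)³ = cd⁻¹, (cd)⁴ = e.
The smallest positive k with (cd)ᵏ = e is 4.

Answer: 4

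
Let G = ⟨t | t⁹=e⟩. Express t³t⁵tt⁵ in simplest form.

Multiply left to right, reducing at each step:
  (t³) · t⁵ = t⁸
  (t⁸) · t = e
  e · t⁵ = t⁵

Answer: t⁵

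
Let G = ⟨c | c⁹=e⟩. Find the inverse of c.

The order of c is 9 (smallest k with cᵏ = e), so c⁻¹ = c⁸ = c⁸.
Check: c · (c⁸) → c · c⁸ = e, giving e as required.

Answer: c⁸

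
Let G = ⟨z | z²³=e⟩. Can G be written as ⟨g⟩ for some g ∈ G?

|G| = 23. The element z has order 23 (its powers give 23 distinct elements), so ⟨z⟩ = G and G is cyclic.

Answer: Yes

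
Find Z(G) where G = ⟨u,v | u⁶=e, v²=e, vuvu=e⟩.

An element z ∈ Z(G) iff z commutes with every generator.
For example u³ is central: (u³)·u = u⁴ = u·(u³); (u³)·v = u³v = v·(u³).
Whereas u ∉ Z(G) since u·v = uv ≠ u⁵v = v·u.
Checking each of the 12 elements this way gives Z(G) = {e, u³}, of order 2.

Answer: {e, u³}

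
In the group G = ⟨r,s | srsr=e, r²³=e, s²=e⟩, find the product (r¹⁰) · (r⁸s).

Compute (r¹⁰) · (r⁸s) by multiplying left to right and reducing via the relations at each step:
  (r¹⁰) · r⁸ = r¹⁸
  (r¹⁸) · s = r¹⁸s

Answer: r¹⁸s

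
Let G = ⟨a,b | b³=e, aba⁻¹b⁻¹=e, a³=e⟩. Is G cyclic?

|G| = 9, but the maximum element order in G is 3 < 9. No single element generates all of G, so G is not cyclic.

Answer: No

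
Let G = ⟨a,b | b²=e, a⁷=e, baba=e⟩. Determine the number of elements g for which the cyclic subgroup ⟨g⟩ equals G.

⟨g⟩ = G would require ord(g) = |G| = 14, but the maximum element order in G is 7 < 14. So G is not cyclic and no single element generates it: the count is 0.

Answer: 0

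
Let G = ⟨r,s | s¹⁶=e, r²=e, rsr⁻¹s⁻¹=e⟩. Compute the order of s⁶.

Compute successive powers until reaching e:
  (s⁶)¹ = s⁶, (s⁶)² = s¹², (s⁶)³ = s², (s⁶)⁴ = s⁸, (s⁶)⁵ = s¹⁴, (s⁶)⁶ = s⁴, (s⁶)⁷ = s¹⁰, (s⁶)⁸ = e.
The smallest positive k with (s⁶)ᵏ = e is 8.

Answer: 8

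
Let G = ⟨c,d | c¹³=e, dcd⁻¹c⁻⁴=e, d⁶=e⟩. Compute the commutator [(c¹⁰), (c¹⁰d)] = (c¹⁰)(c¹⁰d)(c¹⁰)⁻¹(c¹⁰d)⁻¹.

[(c¹⁰), (c¹⁰d)] = (c¹⁰)·(c¹⁰d)·(c¹⁰)⁻¹·(c¹⁰d)⁻¹.
  (c¹⁰) · (c¹⁰d) = c⁷d
  (c⁷d) · (c³) = c⁶d
  (c⁶d) · (c⁴d⁵) = c⁹

Answer: c⁹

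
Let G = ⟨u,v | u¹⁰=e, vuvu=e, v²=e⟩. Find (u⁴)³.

Compute successive powers of (u⁴), reducing at each step:
  (u⁴)²: (u⁴) · u⁴ = u⁸
  (u⁴)³: (u⁸) · u⁴ = u²

Answer: u²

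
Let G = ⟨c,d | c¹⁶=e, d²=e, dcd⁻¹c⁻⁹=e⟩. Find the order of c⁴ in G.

Compute successive powers until reaching e:
  (c⁴)¹ = c⁴, (c⁴)² = c⁸, (c⁴)³ = c¹², (c⁴)⁴ = e.
The smallest positive k with (c⁴)ᵏ = e is 4.

Answer: 4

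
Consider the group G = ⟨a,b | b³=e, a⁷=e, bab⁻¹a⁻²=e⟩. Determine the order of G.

Enumerate words in the generators, reducing via the relations: the distinct elements are
  {a, b, e, ab, a², a³, a⁴, a⁵, a⁶, b², ab², a²b, a³b, a⁴b, a⁵b, a⁶b, a²b², a³b², a⁴b², a⁵b², a⁶b²}.
No further products give new elements, so |G| = 21.

Answer: 21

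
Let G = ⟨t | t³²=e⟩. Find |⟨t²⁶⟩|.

|⟨t²⁶⟩| equals the order of t²⁶. Compute successive powers until reaching e:
  (t²⁶)¹ = t²⁶, (t²⁶)² = t²⁰, (t²⁶)³ = t¹⁴, (t²⁶)⁴ = t⁸, (t²⁶)⁵ = t², (t²⁶)⁶ = t²⁸, (t²⁶)⁷ = t²², (t²⁶)⁸ = t¹⁶, (t²⁶)⁹ = t¹⁰, (t²⁶)¹⁰ = t⁴, (t²⁶)¹¹ = t³⁰, (t²⁶)¹² = t²⁴, (t²⁶)¹³ = t¹⁸, (t²⁶)¹⁴ = t¹², (t²⁶)¹⁵ = t⁶, (t²⁶)¹⁶ = e.
The smallest positive k with (t²⁶)ᵏ = e is 16, so |⟨t²⁶⟩| = 16.

Answer: 16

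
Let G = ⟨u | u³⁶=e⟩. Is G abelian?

G has a single generator, so G is cyclic and hence abelian.

Answer: Yes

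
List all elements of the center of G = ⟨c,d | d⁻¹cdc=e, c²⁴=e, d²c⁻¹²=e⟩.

An element z ∈ Z(G) iff z commutes with every generator.
For example c¹² is central: (c¹²)·c = c¹³ = c·(c¹²); (c¹²)·d = d⁻¹ = d·(c¹²).
Whereas c ∉ Z(G) since c·d = cd ≠ c¹¹d⁻¹ = d·c.
Checking each of the 48 elements this way gives Z(G) = {e, c¹²}, of order 2.

Answer: {e, c¹²}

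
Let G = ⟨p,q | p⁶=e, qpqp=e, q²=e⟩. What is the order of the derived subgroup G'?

G' = [G, G] is generated by all commutators. The generator-pair commutators are: [p, q] = p².
The subgroup they normally generate is {e, p², p⁴}, of order 3.
Check: |G/G'| = 12/3 = 4 is the order of the abelianisation.

Answer: 3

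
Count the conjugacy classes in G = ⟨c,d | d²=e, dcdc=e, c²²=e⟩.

The conjugacy classes (representative and size) are:
  [e] (size 1), [c] (size 2), [c²] (size 2), [c¹⁹] (size 2), [c⁴] (size 2), [c⁵] (size 2), [c⁶] (size 2), [c⁷] (size 2), [c⁸] (size 2), [c¹³] (size 2), [c¹⁰] (size 2), [c¹¹] (size 1), [c⁶d] (size 11), [cd] (size 11).
Class equation: 1 + 2 + 2 + 2 + 2 + 2 + 2 + 2 + 2 + 2 + 2 + 1 + 11 + 11 = 44 = |G|. So G has 14 conjugacy classes.

Answer: 14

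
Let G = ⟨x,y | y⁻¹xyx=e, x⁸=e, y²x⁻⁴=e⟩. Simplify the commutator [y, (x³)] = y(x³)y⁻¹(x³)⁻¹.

[y, (x³)] = y·(x³)·y⁻¹·(x³)⁻¹.
  y · (x³) = xy⁻¹
  (xy⁻¹) · (y⁻¹) = x⁵
  (x⁵) · (x⁵) = x²

Answer: x²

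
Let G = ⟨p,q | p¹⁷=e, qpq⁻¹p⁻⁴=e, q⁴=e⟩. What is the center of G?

An element z ∈ Z(G) iff z commutes with every generator.
For example e is central: e·p = p = p·e; e·q = q = q·e.
Whereas p ∉ Z(G) since p·q = pq ≠ p⁴q = q·p.
Checking each of the 68 elements this way gives Z(G) = {e}, of order 1.

Answer: {e}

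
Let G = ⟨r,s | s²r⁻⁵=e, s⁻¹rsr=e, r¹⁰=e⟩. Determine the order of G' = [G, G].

G' = [G, G] is generated by all commutators. The generator-pair commutators are: [r, s] = r².
The subgroup they normally generate is {e, r², r⁴, r⁶, r⁸}, of order 5.
Check: |G/G'| = 20/5 = 4 is the order of the abelianisation.

Answer: 5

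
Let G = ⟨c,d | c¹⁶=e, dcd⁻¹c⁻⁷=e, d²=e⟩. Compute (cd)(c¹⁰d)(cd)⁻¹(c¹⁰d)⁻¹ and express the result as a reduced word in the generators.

[(cd), (c¹⁰d)] = (cd)·(c¹⁰d)·(cd)⁻¹·(c¹⁰d)⁻¹.
  (cd) · (c¹⁰d) = c⁷
  (c⁷) · (c⁹d) = d
  d · (c¹⁰d) = c⁶

Answer: c⁶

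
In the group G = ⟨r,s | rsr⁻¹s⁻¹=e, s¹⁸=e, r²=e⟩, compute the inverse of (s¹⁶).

The order of (s¹⁶) is 9 (smallest k with (s¹⁶)ᵏ = e), so (s¹⁶)⁻¹ = (s¹⁶)⁸ = s².
Check: (s¹⁶) · (s²) → (s¹⁶) · s² = e, giving e as required.

Answer: s²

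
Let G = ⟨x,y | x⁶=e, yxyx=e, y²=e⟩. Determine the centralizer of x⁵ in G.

⟨x⁵⟩ ⊆ C_G(x⁵) since powers of x⁵ commute with x⁵; so |C_G(x⁵)| ≥ |⟨x⁵⟩| = 6.
By orbit–stabilizer, |C_G(x⁵)| = |G| / |conj. class of x⁵| = 12 / 2 = 6.
The 6 elements commuting with x⁵ are {e, x, x², x³, x⁴, x⁵}.

Answer: {e, x, x², x³, x⁴, x⁵}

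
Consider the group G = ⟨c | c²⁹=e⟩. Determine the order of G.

G is generated by a single element, so G is cyclic. The relator gives c²⁹ = e and no smaller power is forced to be e, so the 29 powers {c, e, c², c³, c⁴, c⁵, c⁶, c⁷, c⁸, c⁹, c²², c²³, c²¹, c²⁰, c²⁴, c²⁵, c²⁶, c²⁷, c²⁸, c¹², c¹³, c¹¹, c¹⁰, c¹⁴, c¹⁵, c¹⁶, c¹⁷, c¹⁸, c¹⁹} are distinct. Hence |G| = 29.

Answer: 29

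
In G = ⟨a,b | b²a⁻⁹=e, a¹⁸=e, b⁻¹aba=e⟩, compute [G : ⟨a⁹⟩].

First find ord(a⁹) by computing successive powers:
  (a⁹)¹ = a⁹, (a⁹)² = e.
So |⟨a⁹⟩| = ord(a⁹) = 2. With |G| = 36, by Lagrange [G : ⟨a⁹⟩] = 36/2 = 18.

Answer: 18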